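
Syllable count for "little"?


Word: "little"
Syllable breakdown: lit | tle
Counting: 2 parts
= 2 syllables


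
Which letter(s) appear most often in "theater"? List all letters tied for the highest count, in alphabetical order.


Word: "theater"
Letter counts:
  'a': 1
  'e': 2
  'h': 1
  'r': 1
  't': 2
Maximum count = 2
Most frequent = 'e', 't' (2 times each)


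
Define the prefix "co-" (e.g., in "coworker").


Prefix: co-
Example: coworker (co- + worker)
Meaning = together


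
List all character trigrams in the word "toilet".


Word: "toilet" (length 6)
Number of trigrams = 6 - 3 + 1 = 4
  Position 0: "toi"
  Position 1: "oil"
  Position 2: "ile"
  Position 3: "let"
Trigrams = "toi", "oil", "ile", "let"


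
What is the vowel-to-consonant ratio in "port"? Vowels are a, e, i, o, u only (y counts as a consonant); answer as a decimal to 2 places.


Word: "port"
Vowels (a,e,i,o,u): 1
Consonants: 3
Ratio = 1/3
= 0.33


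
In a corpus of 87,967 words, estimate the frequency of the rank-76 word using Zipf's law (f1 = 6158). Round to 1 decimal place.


Zipf's law: f(r) = f(1) / r
f(1) = 6158
f(76) = 6158 / 76
= 81.0 occurrences


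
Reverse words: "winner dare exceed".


Original: "winner dare exceed"
Words (1..n): winner | dare | exceed
Reversed (n..1): exceed | dare | winner
Result = "exceed dare winner"


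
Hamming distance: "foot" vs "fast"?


Comparing character by character (same length = 4):
  Pos 0: 'f' vs 'f' =
  Pos 1: 'o' vs 'a' !=
  Pos 2: 'o' vs 's' !=
  Pos 3: 't' vs 't' =
Hamming distance = 2


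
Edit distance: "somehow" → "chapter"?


Word 1: "somehow" (length 7)
Word 2: "chapter" (length 7)
One optimal edit sequence (insert/delete/substitute each cost 1):
  1. substitute 's' -> 'c'  (+1)
  2. substitute 'o' -> 'h'  (+1)
  3. substitute 'm' -> 'a'  (+1)
  4. substitute 'e' -> 'p'  (+1)
  5. substitute 'h' -> 't'  (+1)
  6. substitute 'o' -> 'e'  (+1)
  7. substitute 'w' -> 'r'  (+1)
Total edit operations: 7
Edit distance = 7


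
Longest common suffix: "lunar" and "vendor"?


Word 1: "lunar"
Word 2: "vendor"
Comparing from end:
  Pos -1: 'r' == 'r'
  Pos -2: 'a' != 'o' (stop)
LCS = "r" (length 1)


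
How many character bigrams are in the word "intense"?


Word: "intense" (length 7)
Number of 2-grams = length - 2 + 1 = 7 - 2 + 1
= 6


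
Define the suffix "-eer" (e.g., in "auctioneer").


Suffix: -eer
Example: auctioneer (auction + -eer)
Meaning = one who is concerned with


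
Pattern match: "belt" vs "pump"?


Pattern of "belt": [0, 1, 2, 3]
Pattern of "pump": [0, 1, 2, 0]
Patterns do not match
Same pattern = No


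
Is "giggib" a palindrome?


Word: "giggib"
Reversed: "biggig"
Forward == Backward? giggib != biggig
Palindrome = No


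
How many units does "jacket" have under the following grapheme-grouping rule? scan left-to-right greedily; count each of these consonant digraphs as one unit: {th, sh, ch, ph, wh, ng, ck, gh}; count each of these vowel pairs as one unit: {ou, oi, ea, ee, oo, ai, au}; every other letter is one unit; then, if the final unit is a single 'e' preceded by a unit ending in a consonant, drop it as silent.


Word: "jacket" (6 letters)
Left-to-right scan:
  [1] 'j' (letter)
  [2] 'a' (letter)
  [3] 'ck' (digraph)
  [4] 'e' (letter)
  [5] 't' (letter)
Units from scan: 5
Sound units = 5 units


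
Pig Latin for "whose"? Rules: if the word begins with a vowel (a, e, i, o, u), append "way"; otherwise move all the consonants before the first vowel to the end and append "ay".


Word: "whose"
Starts with consonant(s) → move to end, add 'ay'
Consonant cluster: "wh"
Pig Latin = "osewhay"


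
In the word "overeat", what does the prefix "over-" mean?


Prefix: over-
As in: overeat -> over- + eat
Meaning = excessive


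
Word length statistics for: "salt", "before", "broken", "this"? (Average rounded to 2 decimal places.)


Lengths: "salt"=4, "before"=6, "broken"=6, "this"=4
Sum = 20, Count = 4
Average = 20/4 = 5.00
= avg=5.00, min=4, max=6


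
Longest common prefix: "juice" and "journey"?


Word 1: "juice"
Word 2: "journey"
Comparing from start:
  Pos 0: 'j' == 'j'
  Pos 1: 'u' != 'o' (stop)
LCP = "j" (length 1)


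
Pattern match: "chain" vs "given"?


Pattern of "chain": [0, 1, 2, 3, 4]
Pattern of "given": [0, 1, 2, 3, 4]
Patterns match
Same pattern = Yes


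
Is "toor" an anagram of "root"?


Word 1: "root" → sorted: oort
Word 2: "toor" → sorted: oort
Same letters? oort == oort
Anagram = Yes


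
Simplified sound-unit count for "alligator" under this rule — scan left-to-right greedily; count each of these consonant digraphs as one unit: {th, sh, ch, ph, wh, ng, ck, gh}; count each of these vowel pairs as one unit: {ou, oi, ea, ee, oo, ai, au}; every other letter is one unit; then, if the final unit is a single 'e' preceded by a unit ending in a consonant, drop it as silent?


Word: "alligator" (9 letters)
Left-to-right scan:
  (1) 'a' (letter)
  (2) 'l' (letter)
  (3) 'l' (letter)
  (4) 'i' (letter)
  (5) 'g' (letter)
  (6) 'a' (letter)
  (7) 't' (letter)
  (8) 'o' (letter)
  (9) 'r' (letter)
Units from scan: 9
Sound units = 9 units


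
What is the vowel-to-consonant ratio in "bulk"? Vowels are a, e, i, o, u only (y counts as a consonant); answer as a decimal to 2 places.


Word: "bulk"
Vowels (a,e,i,o,u): 1
Consonants: 3
Ratio = 1/3
= 0.33


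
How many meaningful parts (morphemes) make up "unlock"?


Word: "unlock"
Morphemes: un- / lock
Each morpheme carries meaning
= 2 morphemes


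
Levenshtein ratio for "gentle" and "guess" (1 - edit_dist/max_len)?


Word 1: "gentle" (length 6)
Word 2: "guess" (length 5)
One optimal edit sequence:
  1. keep 'g'
  2. delete 'e'  (+1)
  3. substitute 'n' -> 'u'  (+1)
  4. substitute 't' -> 'e'  (+1)
  5. substitute 'l' -> 's'  (+1)
  6. substitute 'e' -> 's'  (+1)
Edit distance = 5
Max length = max(6, 5) = 6
Similarity = 1 - 5/6
= 0.1667


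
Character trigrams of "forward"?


Word: "forward" (length 7)
Number of trigrams = 7 - 3 + 1 = 5
  Position 0: "for"
  Position 1: "orw"
  Position 2: "rwa"
  Position 3: "war"
  Position 4: "ard"
Trigrams = "for", "orw", "rwa", "war", "ard"


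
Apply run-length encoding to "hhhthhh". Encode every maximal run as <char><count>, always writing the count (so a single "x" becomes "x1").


String: "hhhthhh"
Scanning for consecutive runs:
  'h' x 3
  't' x 1
  'h' x 3
RLE = "h3t1h3"


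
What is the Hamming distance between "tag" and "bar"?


Comparing character by character (same length = 3):
  Pos 0: 't' vs 'b' !=
  Pos 1: 'a' vs 'a' =
  Pos 2: 'g' vs 'r' !=
Hamming distance = 2


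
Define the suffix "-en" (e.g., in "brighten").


Suffix: -en
Example: brighten (bright + -en)
Meaning = to make / become


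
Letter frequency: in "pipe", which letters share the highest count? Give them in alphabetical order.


Word: "pipe"
Letter counts:
  'e': 1
  'i': 1
  'p': 2
Maximum count = 2
Most frequent = 'p' (2 times each)


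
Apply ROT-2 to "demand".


Word: "demand"
Shift: 2
Each letter → (letter + shift) mod 26:
  'd' (3) + 2 = 5 → 'f'
  'e' (4) + 2 = 6 → 'g'
  'm' (12) + 2 = 14 → 'o'
  'a' (0) + 2 = 2 → 'c'
  'n' (13) + 2 = 15 → 'p'
  'd' (3) + 2 = 5 → 'f'
Result = "fgocpf"


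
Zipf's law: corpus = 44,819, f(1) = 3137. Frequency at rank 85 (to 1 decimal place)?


Zipf's law: f(r) = f(1) / r
f(1) = 3137
f(85) = 3137 / 85
= 36.9 occurrences


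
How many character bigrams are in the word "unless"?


Word: "unless" (length 6)
Number of 2-grams = length - 2 + 1 = 6 - 2 + 1
= 5


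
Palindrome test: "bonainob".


Word: "bonainob"
Reversed: "bonianob"
Forward == Backward? bonainob != bonianob
Palindrome = No


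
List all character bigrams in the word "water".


Word: "water" (length 5)
Number of bigrams = 5 - 2 + 1 = 4
  Position 0: "wa"
  Position 1: "at"
  Position 2: "te"
  Position 3: "er"
Bigrams = "wa", "at", "te", "er"


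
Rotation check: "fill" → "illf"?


Word: "fill", Candidate: "illf"
Method: check if candidate is substring of word+word
"fillfill" contains "illf"? Yes
Is rotation = Yes


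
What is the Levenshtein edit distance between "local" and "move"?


Word 1: "local" (length 5)
Word 2: "move" (length 4)
One optimal edit sequence (insert/delete/substitute each cost 1):
  1. substitute 'l' -> 'm'  (+1)
  2. keep 'o'
  3. delete 'c'  (+1)
  4. substitute 'a' -> 'v'  (+1)
  5. substitute 'l' -> 'e'  (+1)
Total edit operations: 4
Edit distance = 4


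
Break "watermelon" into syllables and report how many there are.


Word: "watermelon"
Syllable breakdown: wa / ter / mel / on
Counting: 4 parts
= 4 syllables


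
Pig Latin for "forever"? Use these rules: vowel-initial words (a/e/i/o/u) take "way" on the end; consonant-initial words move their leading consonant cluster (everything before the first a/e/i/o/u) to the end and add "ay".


Word: "forever"
Starts with consonant(s) → move to end, add 'ay'
Consonant cluster: "f"
Pig Latin = "oreverfay"


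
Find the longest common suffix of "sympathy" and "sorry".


Word 1: "sympathy"
Word 2: "sorry"
Comparing from end:
  Pos -1: 'y' == 'y'
  Pos -2: 'h' != 'r' (stop)
LCS = "y" (length 1)


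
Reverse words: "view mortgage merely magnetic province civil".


Original: "view mortgage merely magnetic province civil"
Words (1..n): view | mortgage | merely | magnetic | province | civil
Reversed (n..1): civil | province | magnetic | merely | mortgage | view
Result = "civil province magnetic merely mortgage view"


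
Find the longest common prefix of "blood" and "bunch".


Word 1: "blood"
Word 2: "bunch"
Comparing from start:
  Pos 0: 'b' == 'b'
  Pos 1: 'l' != 'u' (stop)
LCP = "b" (length 1)


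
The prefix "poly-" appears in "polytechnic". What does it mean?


Prefix: poly-
As in: polytechnic -> poly- + technic
Meaning = many


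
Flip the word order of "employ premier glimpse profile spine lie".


Original: "employ premier glimpse profile spine lie"
Words (1..n): employ | premier | glimpse | profile | spine | lie
Reversed (n..1): lie | spine | profile | glimpse | premier | employ
Result = "lie spine profile glimpse premier employ"


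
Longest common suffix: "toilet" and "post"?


Word 1: "toilet"
Word 2: "post"
Comparing from end:
  Pos -1: 't' == 't'
  Pos -2: 'e' != 's' (stop)
LCS = "t" (length 1)


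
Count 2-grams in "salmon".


Word: "salmon" (length 6)
Number of 2-grams = length - 2 + 1 = 6 - 2 + 1
= 5


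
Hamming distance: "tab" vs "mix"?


Comparing character by character (same length = 3):
  Pos 0: 't' vs 'm' !=
  Pos 1: 'a' vs 'i' !=
  Pos 2: 'b' vs 'x' !=
Hamming distance = 3


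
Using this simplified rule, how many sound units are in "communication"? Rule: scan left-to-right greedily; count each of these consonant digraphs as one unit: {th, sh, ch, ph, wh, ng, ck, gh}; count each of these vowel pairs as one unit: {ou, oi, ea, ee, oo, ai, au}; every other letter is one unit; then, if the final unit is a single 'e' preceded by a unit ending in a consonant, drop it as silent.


Word: "communication" (13 letters)
Left-to-right scan:
  (1) 'c' (letter)
  (2) 'o' (letter)
  (3) 'm' (letter)
  (4) 'm' (letter)
  (5) 'u' (letter)
  (6) 'n' (letter)
  (7) 'i' (letter)
  (8) 'c' (letter)
  (9) 'a' (letter)
  (10) 't' (letter)
  (11) 'i' (letter)
  (12) 'o' (letter)
  (13) 'n' (letter)
Units from scan: 13
Sound units = 13 units


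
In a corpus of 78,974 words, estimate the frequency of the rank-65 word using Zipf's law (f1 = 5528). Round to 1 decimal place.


Zipf's law: f(r) = f(1) / r
f(1) = 5528
f(65) = 5528 / 65
= 85.0 occurrences


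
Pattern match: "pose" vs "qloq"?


Pattern of "pose": [0, 1, 2, 3]
Pattern of "qloq": [0, 1, 2, 0]
Patterns do not match
Same pattern = No


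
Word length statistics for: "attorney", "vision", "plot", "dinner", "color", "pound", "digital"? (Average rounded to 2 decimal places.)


Lengths: "attorney"=8, "vision"=6, "plot"=4, "dinner"=6, "color"=5, "pound"=5, "digital"=7
Sum = 41, Count = 7
Average = 41/7 = 5.86
= avg=5.86, min=4, max=8


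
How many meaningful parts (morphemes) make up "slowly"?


Word: "slowly"
Morphemes: slow + -ly
Each morpheme carries meaning
= 2 morphemes


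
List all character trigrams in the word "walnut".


Word: "walnut" (length 6)
Number of trigrams = 6 - 3 + 1 = 4
  Position 0: "wal"
  Position 1: "aln"
  Position 2: "lnu"
  Position 3: "nut"
Trigrams = "wal", "aln", "lnu", "nut"


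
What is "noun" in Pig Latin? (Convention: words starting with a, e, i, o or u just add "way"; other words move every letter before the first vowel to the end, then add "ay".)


Word: "noun"
Starts with consonant(s) → move to end, add 'ay'
Consonant cluster: "n"
Pig Latin = "ounnay"


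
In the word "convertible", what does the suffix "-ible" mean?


Suffix: -ible
Example: convertible = convert + -ible
Meaning = capable of


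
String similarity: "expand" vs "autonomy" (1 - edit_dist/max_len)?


Word 1: "expand" (length 6)
Word 2: "autonomy" (length 8)
One optimal edit sequence:
  1. substitute 'e' -> 'a'  (+1)
  2. substitute 'x' -> 'u'  (+1)
  3. substitute 'p' -> 't'  (+1)
  4. substitute 'a' -> 'o'  (+1)
  5. keep 'n'
  6. insert 'o'  (+1)
  7. insert 'm'  (+1)
  8. substitute 'd' -> 'y'  (+1)
Edit distance = 7
Max length = max(6, 8) = 8
Similarity = 1 - 7/8
= 0.1250


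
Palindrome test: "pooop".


Word: "pooop"
Reversed: "pooop"
Forward == Backward? pooop == pooop
Palindrome = Yes


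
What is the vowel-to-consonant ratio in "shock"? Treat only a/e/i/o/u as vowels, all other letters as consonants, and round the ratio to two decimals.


Word: "shock"
Vowels (a,e,i,o,u): 1
Consonants: 4
Ratio = 1/4
= 0.25


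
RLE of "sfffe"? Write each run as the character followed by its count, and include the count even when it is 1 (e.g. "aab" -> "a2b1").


String: "sfffe"
Scanning for consecutive runs:
  's' x 1
  'f' x 3
  'e' x 1
RLE = "s1f3e1"


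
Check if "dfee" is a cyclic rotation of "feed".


Word: "feed", Candidate: "dfee"
Method: check if candidate is substring of word+word
"feedfeed" contains "dfee"? Yes
Is rotation = Yes


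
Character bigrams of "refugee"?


Word: "refugee" (length 7)
Number of bigrams = 7 - 2 + 1 = 6
  Position 0: "re"
  Position 1: "ef"
  Position 2: "fu"
  Position 3: "ug"
  Position 4: "ge"
  Position 5: "ee"
Bigrams = "re", "ef", "fu", "ug", "ge", "ee"


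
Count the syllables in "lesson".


Word: "lesson"
Syllable breakdown: les-son
Counting: 2 parts
= 2 syllables


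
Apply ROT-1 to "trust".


Word: "trust"
Shift: 1
Each letter → (letter + shift) mod 26:
  't' (19) + 1 = 20 → 'u'
  'r' (17) + 1 = 18 → 's'
  'u' (20) + 1 = 21 → 'v'
  's' (18) + 1 = 19 → 't'
  't' (19) + 1 = 20 → 'u'
Result = "usvtu"


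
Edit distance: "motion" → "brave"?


Word 1: "motion" (length 6)
Word 2: "brave" (length 5)
One optimal edit sequence (insert/delete/substitute each cost 1):
  1. delete 'm'  (+1)
  2. substitute 'o' -> 'b'  (+1)
  3. substitute 't' -> 'r'  (+1)
  4. substitute 'i' -> 'a'  (+1)
  5. substitute 'o' -> 'v'  (+1)
  6. substitute 'n' -> 'e'  (+1)
Total edit operations: 6
Edit distance = 6


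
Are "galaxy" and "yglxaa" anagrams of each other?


Word 1: "galaxy" → sorted: aaglxy
Word 2: "yglxaa" → sorted: aaglxy
Same letters? aaglxy == aaglxy
Anagram = Yes


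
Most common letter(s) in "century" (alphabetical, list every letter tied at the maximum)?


Word: "century"
Letter counts:
  'c': 1
  'e': 1
  'n': 1
  'r': 1
  't': 1
  'u': 1
  'y': 1
Maximum count = 1
Most frequent = 'c', 'e', 'n', 'r', 't', 'u', 'y' (1 time each)


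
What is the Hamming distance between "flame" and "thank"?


Comparing character by character (same length = 5):
  Pos 0: 'f' vs 't' !=
  Pos 1: 'l' vs 'h' !=
  Pos 2: 'a' vs 'a' =
  Pos 3: 'm' vs 'n' !=
  Pos 4: 'e' vs 'k' !=
Hamming distance = 4


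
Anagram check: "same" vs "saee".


Word 1: "same" → sorted: aems
Word 2: "saee" → sorted: aees
Same letters? aems != aees
Anagram = No


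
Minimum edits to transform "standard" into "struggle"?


Word 1: "standard" (length 8)
Word 2: "struggle" (length 8)
One optimal edit sequence (insert/delete/substitute each cost 1):
  1. keep 's'
  2. keep 't'
  3. substitute 'a' -> 'r'  (+1)
  4. substitute 'n' -> 'u'  (+1)
  5. substitute 'd' -> 'g'  (+1)
  6. substitute 'a' -> 'g'  (+1)
  7. substitute 'r' -> 'l'  (+1)
  8. substitute 'd' -> 'e'  (+1)
Total edit operations: 6
Edit distance = 6


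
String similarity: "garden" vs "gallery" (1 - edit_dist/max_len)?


Word 1: "garden" (length 6)
Word 2: "gallery" (length 7)
One optimal edit sequence:
  1. keep 'g'
  2. keep 'a'
  3. substitute 'r' -> 'l'  (+1)
  4. substitute 'd' -> 'l'  (+1)
  5. keep 'e'
  6. insert 'r'  (+1)
  7. substitute 'n' -> 'y'  (+1)
Edit distance = 4
Max length = max(6, 7) = 7
Similarity = 1 - 4/7
= 0.4286


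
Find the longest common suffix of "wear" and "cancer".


Word 1: "wear"
Word 2: "cancer"
Comparing from end:
  Pos -1: 'r' == 'r'
  Pos -2: 'a' != 'e' (stop)
LCS = "r" (length 1)


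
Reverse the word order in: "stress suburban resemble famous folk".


Original: "stress suburban resemble famous folk"
Words (1..n): stress | suburban | resemble | famous | folk
Reversed (n..1): folk | famous | resemble | suburban | stress
Result = "folk famous resemble suburban stress"


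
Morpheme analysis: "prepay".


Word: "prepay"
Morphemes: pre- + pay
Each morpheme carries meaning
= 2 morphemes


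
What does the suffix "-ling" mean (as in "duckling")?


Suffix: -ling
Example: duckling (duck + -ling)
Meaning = small / young


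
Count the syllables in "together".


Word: "together"
Syllable breakdown: to-geth-er
Counting: 3 parts
= 3 syllables


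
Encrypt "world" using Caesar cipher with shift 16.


Word: "world"
Shift: 16
Each letter → (letter + shift) mod 26:
  'w' (22) + 16 = 12 → 'm'
  'o' (14) + 16 = 4 → 'e'
  'r' (17) + 16 = 7 → 'h'
  'l' (11) + 16 = 1 → 'b'
  'd' (3) + 16 = 19 → 't'
Result = "mehbt"


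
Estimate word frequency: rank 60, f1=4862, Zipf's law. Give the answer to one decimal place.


Zipf's law: f(r) = f(1) / r
f(1) = 4862
f(60) = 4862 / 60
= 81.0 occurrences


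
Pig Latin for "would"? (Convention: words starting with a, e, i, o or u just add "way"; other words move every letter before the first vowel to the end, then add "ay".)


Word: "would"
Starts with consonant(s) → move to end, add 'ay'
Consonant cluster: "w"
Pig Latin = "ouldway"


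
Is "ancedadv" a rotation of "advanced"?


Word: "advanced", Candidate: "ancedadv"
Method: check if candidate is substring of word+word
"advancedadvanced" contains "ancedadv"? Yes
Is rotation = Yes


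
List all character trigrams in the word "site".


Word: "site" (length 4)
Number of trigrams = 4 - 3 + 1 = 2
  Position 0: "sit"
  Position 1: "ite"
Trigrams = "sit", "ite"


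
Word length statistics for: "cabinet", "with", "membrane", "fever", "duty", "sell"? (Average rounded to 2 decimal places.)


Lengths: "cabinet"=7, "with"=4, "membrane"=8, "fever"=5, "duty"=4, "sell"=4
Sum = 32, Count = 6
Average = 32/6 = 5.33
= avg=5.33, min=4, max=8


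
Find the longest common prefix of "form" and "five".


Word 1: "form"
Word 2: "five"
Comparing from start:
  Pos 0: 'f' == 'f'
  Pos 1: 'o' != 'i' (stop)
LCP = "f" (length 1)


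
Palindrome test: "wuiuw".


Word: "wuiuw"
Reversed: "wuiuw"
Forward == Backward? wuiuw == wuiuw
Palindrome = Yes


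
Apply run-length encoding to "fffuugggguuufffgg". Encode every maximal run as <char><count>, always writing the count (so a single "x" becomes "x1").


String: "fffuugggguuufffgg"
Scanning for consecutive runs:
  'f' x 3
  'u' x 2
  'g' x 4
  'u' x 3
  'f' x 3
  'g' x 2
RLE = "f3u2g4u3f3g2"


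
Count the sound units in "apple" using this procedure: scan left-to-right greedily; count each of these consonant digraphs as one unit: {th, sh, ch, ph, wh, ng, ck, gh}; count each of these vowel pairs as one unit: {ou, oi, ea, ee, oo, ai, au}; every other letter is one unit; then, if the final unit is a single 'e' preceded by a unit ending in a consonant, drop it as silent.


Word: "apple" (5 letters)
Left-to-right scan:
  1. 'a' (letter)
  2. 'p' (letter)
  3. 'p' (letter)
  4. 'l' (letter)
  5. 'e' (letter)
Units from scan: 5
Final unit is 'e' after a consonant -> drop as silent (-1)
Sound units = 4 units


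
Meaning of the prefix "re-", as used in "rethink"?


Prefix: re-
As in: rethink -> re- + think
Meaning = again


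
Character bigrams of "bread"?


Word: "bread" (length 5)
Number of bigrams = 5 - 2 + 1 = 4
  Position 0: "br"
  Position 1: "re"
  Position 2: "ea"
  Position 3: "ad"
Bigrams = "br", "re", "ea", "ad"


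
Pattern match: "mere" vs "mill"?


Pattern of "mere": [0, 1, 2, 1]
Pattern of "mill": [0, 1, 2, 2]
Patterns do not match
Same pattern = No


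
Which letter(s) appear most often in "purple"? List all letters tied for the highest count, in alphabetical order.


Word: "purple"
Letter counts:
  'e': 1
  'l': 1
  'p': 2
  'r': 1
  'u': 1
Maximum count = 2
Most frequent = 'p' (2 times each)


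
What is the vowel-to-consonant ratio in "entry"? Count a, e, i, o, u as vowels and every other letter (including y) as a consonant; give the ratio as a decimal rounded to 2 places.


Word: "entry"
Vowels (a,e,i,o,u): 1
Consonants: 4
Ratio = 1/4
= 0.25


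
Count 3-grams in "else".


Word: "else" (length 4)
Number of 3-grams = length - 3 + 1 = 4 - 3 + 1
= 2


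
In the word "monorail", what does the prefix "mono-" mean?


Prefix: mono-
Example: monorail (mono- + rail)
Meaning = one


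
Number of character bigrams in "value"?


Word: "value" (length 5)
Number of 2-grams = length - 2 + 1 = 5 - 2 + 1
= 4


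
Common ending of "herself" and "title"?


Word 1: "herself"
Word 2: "title"
Comparing from end:
  Pos -1: 'f' != 'e' (stop)
LCS = "" (length 0)


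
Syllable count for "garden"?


Word: "garden"
Syllable breakdown: gar · den
Counting: 2 parts
= 2 syllables


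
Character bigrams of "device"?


Word: "device" (length 6)
Number of bigrams = 6 - 2 + 1 = 5
  Position 0: "de"
  Position 1: "ev"
  Position 2: "vi"
  Position 3: "ic"
  Position 4: "ce"
Bigrams = "de", "ev", "vi", "ic", "ce"


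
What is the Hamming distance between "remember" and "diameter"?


Comparing character by character (same length = 8):
  Pos 0: 'r' vs 'd' !=
  Pos 1: 'e' vs 'i' !=
  Pos 2: 'm' vs 'a' !=
  Pos 3: 'e' vs 'm' !=
  Pos 4: 'm' vs 'e' !=
  Pos 5: 'b' vs 't' !=
  Pos 6: 'e' vs 'e' =
  Pos 7: 'r' vs 'r' =
Hamming distance = 6


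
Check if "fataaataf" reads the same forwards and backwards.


Word: "fataaataf"
Reversed: "fataaataf"
Forward == Backward? fataaataf == fataaataf
Palindrome = Yes


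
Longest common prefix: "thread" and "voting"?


Word 1: "thread"
Word 2: "voting"
Comparing from start:
  Pos 0: 't' != 'v' (stop)
LCP = "" (length 0)


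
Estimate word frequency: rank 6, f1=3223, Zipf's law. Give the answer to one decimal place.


Zipf's law: f(r) = f(1) / r
f(1) = 3223
f(6) = 3223 / 6
= 537.2 occurrences


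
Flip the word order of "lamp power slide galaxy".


Original: "lamp power slide galaxy"
Words (1..n): lamp | power | slide | galaxy
Reversed (n..1): galaxy | slide | power | lamp
Result = "galaxy slide power lamp"


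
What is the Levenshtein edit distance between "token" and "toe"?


Word 1: "token" (length 5)
Word 2: "toe" (length 3)
One optimal edit sequence (insert/delete/substitute each cost 1):
  1. keep 't'
  2. keep 'o'
  3. delete 'k'  (+1)
  4. keep 'e'
  5. delete 'n'  (+1)
Total edit operations: 2
Edit distance = 2


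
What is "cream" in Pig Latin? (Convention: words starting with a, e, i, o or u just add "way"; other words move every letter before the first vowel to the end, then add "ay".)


Word: "cream"
Starts with consonant(s) → move to end, add 'ay'
Consonant cluster: "cr"
Pig Latin = "eamcray"


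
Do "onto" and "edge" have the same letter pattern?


Pattern of "onto": [0, 1, 2, 0]
Pattern of "edge": [0, 1, 2, 0]
Patterns match
Same pattern = Yes


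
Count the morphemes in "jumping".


Word: "jumping"
Morphemes: jump / -ing
Each morpheme carries meaning
= 2 morphemes


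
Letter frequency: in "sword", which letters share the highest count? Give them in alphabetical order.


Word: "sword"
Letter counts:
  'd': 1
  'o': 1
  'r': 1
  's': 1
  'w': 1
Maximum count = 1
Most frequent = 'd', 'o', 'r', 's', 'w' (1 time each)


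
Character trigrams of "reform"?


Word: "reform" (length 6)
Number of trigrams = 6 - 3 + 1 = 4
  Position 0: "ref"
  Position 1: "efo"
  Position 2: "for"
  Position 3: "orm"
Trigrams = "ref", "efo", "for", "orm"


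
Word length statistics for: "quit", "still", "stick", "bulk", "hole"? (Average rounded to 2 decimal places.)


Lengths: "quit"=4, "still"=5, "stick"=5, "bulk"=4, "hole"=4
Sum = 22, Count = 5
Average = 22/5 = 4.40
= avg=4.40, min=4, max=5


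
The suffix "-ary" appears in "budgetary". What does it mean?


Suffix: -ary
Example: budgetary = budget + -ary
Meaning = relating to


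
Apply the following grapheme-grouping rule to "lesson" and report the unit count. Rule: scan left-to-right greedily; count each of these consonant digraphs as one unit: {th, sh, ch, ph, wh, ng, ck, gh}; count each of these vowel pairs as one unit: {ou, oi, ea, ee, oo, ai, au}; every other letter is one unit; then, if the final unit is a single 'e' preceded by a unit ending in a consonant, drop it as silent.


Word: "lesson" (6 letters)
Left-to-right scan:
  [1] 'l' (letter)
  [2] 'e' (letter)
  [3] 's' (letter)
  [4] 's' (letter)
  [5] 'o' (letter)
  [6] 'n' (letter)
Units from scan: 6
Sound units = 6 units


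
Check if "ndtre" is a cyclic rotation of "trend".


Word: "trend", Candidate: "ndtre"
Method: check if candidate is substring of word+word
"trendtrend" contains "ndtre"? Yes
Is rotation = Yes


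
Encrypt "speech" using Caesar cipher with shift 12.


Word: "speech"
Shift: 12
Each letter → (letter + shift) mod 26:
  's' (18) + 12 = 4 → 'e'
  'p' (15) + 12 = 1 → 'b'
  'e' (4) + 12 = 16 → 'q'
  'e' (4) + 12 = 16 → 'q'
  'c' (2) + 12 = 14 → 'o'
  'h' (7) + 12 = 19 → 't'
Result = "ebqqot"


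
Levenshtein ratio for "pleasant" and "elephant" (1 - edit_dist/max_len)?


Word 1: "pleasant" (length 8)
Word 2: "elephant" (length 8)
One optimal edit sequence:
  1. substitute 'p' -> 'e'  (+1)
  2. keep 'l'
  3. keep 'e'
  4. substitute 'a' -> 'p'  (+1)
  5. substitute 's' -> 'h'  (+1)
  6. keep 'a'
  7. keep 'n'
  8. keep 't'
Edit distance = 3
Max length = max(8, 8) = 8
Similarity = 1 - 3/8
= 0.6250


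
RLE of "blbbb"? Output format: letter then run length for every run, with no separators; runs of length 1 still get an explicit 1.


String: "blbbb"
Scanning for consecutive runs:
  'b' x 1
  'l' x 1
  'b' x 3
RLE = "b1l1b3"


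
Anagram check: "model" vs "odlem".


Word 1: "model" → sorted: delmo
Word 2: "odlem" → sorted: delmo
Same letters? delmo == delmo
Anagram = Yes


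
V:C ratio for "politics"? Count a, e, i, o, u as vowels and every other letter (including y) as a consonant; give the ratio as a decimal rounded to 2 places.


Word: "politics"
Vowels (a,e,i,o,u): 3
Consonants: 5
Ratio = 3/5
= 0.60


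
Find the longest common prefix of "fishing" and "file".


Word 1: "fishing"
Word 2: "file"
Comparing from start:
  Pos 0: 'f' == 'f'
  Pos 1: 'i' == 'i'
  Pos 2: 's' != 'l' (stop)
LCP = "fi" (length 2)


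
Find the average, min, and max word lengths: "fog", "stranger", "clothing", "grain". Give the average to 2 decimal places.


Lengths: "fog"=3, "stranger"=8, "clothing"=8, "grain"=5
Sum = 24, Count = 4
Average = 24/4 = 6.00
= avg=6.00, min=3, max=8


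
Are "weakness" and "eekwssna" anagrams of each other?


Word 1: "weakness" → sorted: aeeknssw
Word 2: "eekwssna" → sorted: aeeknssw
Same letters? aeeknssw == aeeknssw
Anagram = Yes


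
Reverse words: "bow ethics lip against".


Original: "bow ethics lip against"
Words (1..n): bow | ethics | lip | against
Reversed (n..1): against | lip | ethics | bow
Result = "against lip ethics bow"


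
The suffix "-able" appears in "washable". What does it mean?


Suffix: -able
As in: washable -> wash + -able
Meaning = capable of


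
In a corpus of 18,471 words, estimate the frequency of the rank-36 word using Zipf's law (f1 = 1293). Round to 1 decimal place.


Zipf's law: f(r) = f(1) / r
f(1) = 1293
f(36) = 1293 / 36
= 35.9 occurrences


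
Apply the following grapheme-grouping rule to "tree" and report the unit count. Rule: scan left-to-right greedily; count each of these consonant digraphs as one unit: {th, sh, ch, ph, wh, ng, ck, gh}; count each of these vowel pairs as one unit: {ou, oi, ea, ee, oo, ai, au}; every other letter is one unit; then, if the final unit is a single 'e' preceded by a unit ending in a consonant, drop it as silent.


Word: "tree" (4 letters)
Left-to-right scan:
  1. 't' (letter)
  2. 'r' (letter)
  3. 'ee' (vowel-pair)
Units from scan: 3
Sound units = 3 units


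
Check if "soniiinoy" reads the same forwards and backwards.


Word: "soniiinoy"
Reversed: "yoniiinos"
Forward == Backward? soniiinoy != yoniiinos
Palindrome = No


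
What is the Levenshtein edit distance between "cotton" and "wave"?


Word 1: "cotton" (length 6)
Word 2: "wave" (length 4)
One optimal edit sequence (insert/delete/substitute each cost 1):
  1. delete 'c'  (+1)
  2. delete 'o'  (+1)
  3. substitute 't' -> 'w'  (+1)
  4. substitute 't' -> 'a'  (+1)
  5. substitute 'o' -> 'v'  (+1)
  6. substitute 'n' -> 'e'  (+1)
Total edit operations: 6
Edit distance = 6


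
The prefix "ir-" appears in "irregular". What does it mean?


Prefix: ir-
Example: irregular = ir- + regular
Meaning = not


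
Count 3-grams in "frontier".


Word: "frontier" (length 8)
Number of 3-grams = length - 3 + 1 = 8 - 3 + 1
= 6


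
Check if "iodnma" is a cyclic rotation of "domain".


Word: "domain", Candidate: "iodnma"
Method: check if candidate is substring of word+word
"domaindomain" contains "iodnma"? No
Is rotation = No


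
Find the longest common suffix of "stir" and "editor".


Word 1: "stir"
Word 2: "editor"
Comparing from end:
  Pos -1: 'r' == 'r'
  Pos -2: 'i' != 'o' (stop)
LCS = "r" (length 1)


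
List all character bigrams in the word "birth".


Word: "birth" (length 5)
Number of bigrams = 5 - 2 + 1 = 4
  Position 0: "bi"
  Position 1: "ir"
  Position 2: "rt"
  Position 3: "th"
Bigrams = "bi", "ir", "rt", "th"


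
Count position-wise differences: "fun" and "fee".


Comparing character by character (same length = 3):
  Pos 0: 'f' vs 'f' =
  Pos 1: 'u' vs 'e' !=
  Pos 2: 'n' vs 'e' !=
Hamming distance = 2


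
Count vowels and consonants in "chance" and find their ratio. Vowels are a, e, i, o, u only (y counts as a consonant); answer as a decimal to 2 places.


Word: "chance"
Vowels (a,e,i,o,u): 2
Consonants: 4
Ratio = 2/4
= 0.50


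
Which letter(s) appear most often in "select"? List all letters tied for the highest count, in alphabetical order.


Word: "select"
Letter counts:
  'c': 1
  'e': 2
  'l': 1
  's': 1
  't': 1
Maximum count = 2
Most frequent = 'e' (2 times each)


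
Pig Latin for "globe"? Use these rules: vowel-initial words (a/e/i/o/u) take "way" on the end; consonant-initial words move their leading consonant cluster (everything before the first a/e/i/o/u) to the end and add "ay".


Word: "globe"
Starts with consonant(s) → move to end, add 'ay'
Consonant cluster: "gl"
Pig Latin = "obeglay"


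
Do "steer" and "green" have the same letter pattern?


Pattern of "steer": [0, 1, 2, 2, 3]
Pattern of "green": [0, 1, 2, 2, 3]
Patterns match
Same pattern = Yes


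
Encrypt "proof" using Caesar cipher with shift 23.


Word: "proof"
Shift: 23
Each letter → (letter + shift) mod 26:
  'p' (15) + 23 = 12 → 'm'
  'r' (17) + 23 = 14 → 'o'
  'o' (14) + 23 = 11 → 'l'
  'o' (14) + 23 = 11 → 'l'
  'f' (5) + 23 = 2 → 'c'
Result = "mollc"


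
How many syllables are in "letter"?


Word: "letter"
Syllable breakdown: let | ter
Counting: 2 parts
= 2 syllables


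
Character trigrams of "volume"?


Word: "volume" (length 6)
Number of trigrams = 6 - 3 + 1 = 4
  Position 0: "vol"
  Position 1: "olu"
  Position 2: "lum"
  Position 3: "ume"
Trigrams = "vol", "olu", "lum", "ume"


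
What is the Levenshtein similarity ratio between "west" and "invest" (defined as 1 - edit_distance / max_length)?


Word 1: "west" (length 4)
Word 2: "invest" (length 6)
One optimal edit sequence:
  1. insert 'i'  (+1)
  2. insert 'n'  (+1)
  3. substitute 'w' -> 'v'  (+1)
  4. keep 'e'
  5. keep 's'
  6. keep 't'
Edit distance = 3
Max length = max(4, 6) = 6
Similarity = 1 - 3/6
= 0.5000


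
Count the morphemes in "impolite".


Word: "impolite"
Morphemes: im- / polite
Each morpheme carries meaning
= 2 morphemes


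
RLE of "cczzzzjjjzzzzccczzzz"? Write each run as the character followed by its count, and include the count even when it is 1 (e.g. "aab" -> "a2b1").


String: "cczzzzjjjzzzzccczzzz"
Scanning for consecutive runs:
  'c' x 2
  'z' x 4
  'j' x 3
  'z' x 4
  'c' x 3
  'z' x 4
RLE = "c2z4j3z4c3z4"


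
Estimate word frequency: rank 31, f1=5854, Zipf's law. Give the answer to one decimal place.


Zipf's law: f(r) = f(1) / r
f(1) = 5854
f(31) = 5854 / 31
= 188.8 occurrences


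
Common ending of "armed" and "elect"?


Word 1: "armed"
Word 2: "elect"
Comparing from end:
  Pos -1: 'd' != 't' (stop)
LCS = "" (length 0)


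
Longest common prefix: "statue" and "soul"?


Word 1: "statue"
Word 2: "soul"
Comparing from start:
  Pos 0: 's' == 's'
  Pos 1: 't' != 'o' (stop)
LCP = "s" (length 1)


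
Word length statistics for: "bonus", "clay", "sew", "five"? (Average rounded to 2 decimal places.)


Lengths: "bonus"=5, "clay"=4, "sew"=3, "five"=4
Sum = 16, Count = 4
Average = 16/4 = 4.00
= avg=4.00, min=3, max=5


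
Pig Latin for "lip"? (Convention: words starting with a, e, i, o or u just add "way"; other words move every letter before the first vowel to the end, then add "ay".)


Word: "lip"
Starts with consonant(s) → move to end, add 'ay'
Consonant cluster: "l"
Pig Latin = "iplay"


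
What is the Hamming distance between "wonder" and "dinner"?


Comparing character by character (same length = 6):
  Pos 0: 'w' vs 'd' !=
  Pos 1: 'o' vs 'i' !=
  Pos 2: 'n' vs 'n' =
  Pos 3: 'd' vs 'n' !=
  Pos 4: 'e' vs 'e' =
  Pos 5: 'r' vs 'r' =
Hamming distance = 3


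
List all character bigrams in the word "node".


Word: "node" (length 4)
Number of bigrams = 4 - 2 + 1 = 3
  Position 0: "no"
  Position 1: "od"
  Position 2: "de"
Bigrams = "no", "od", "de"


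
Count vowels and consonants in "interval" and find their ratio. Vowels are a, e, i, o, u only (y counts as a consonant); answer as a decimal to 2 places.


Word: "interval"
Vowels (a,e,i,o,u): 3
Consonants: 5
Ratio = 3/5
= 0.60


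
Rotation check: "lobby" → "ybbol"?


Word: "lobby", Candidate: "ybbol"
Method: check if candidate is substring of word+word
"lobbylobby" contains "ybbol"? No
Is rotation = No


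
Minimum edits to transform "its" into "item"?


Word 1: "its" (length 3)
Word 2: "item" (length 4)
One optimal edit sequence (insert/delete/substitute each cost 1):
  1. keep 'i'
  2. keep 't'
  3. insert 'e'  (+1)
  4. substitute 's' -> 'm'  (+1)
Total edit operations: 2
Edit distance = 2


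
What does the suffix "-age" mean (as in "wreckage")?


Suffix: -age
As in: wreckage -> wreck + -age
Meaning = result / collection


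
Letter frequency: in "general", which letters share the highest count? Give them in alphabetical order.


Word: "general"
Letter counts:
  'a': 1
  'e': 2
  'g': 1
  'l': 1
  'n': 1
  'r': 1
Maximum count = 2
Most frequent = 'e' (2 times each)


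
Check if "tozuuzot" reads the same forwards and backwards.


Word: "tozuuzot"
Reversed: "tozuuzot"
Forward == Backward? tozuuzot == tozuuzot
Palindrome = Yes


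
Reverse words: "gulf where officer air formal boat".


Original: "gulf where officer air formal boat"
Words (1..n): gulf | where | officer | air | formal | boat
Reversed (n..1): boat | formal | air | officer | where | gulf
Result = "boat formal air officer where gulf"


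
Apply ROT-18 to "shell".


Word: "shell"
Shift: 18
Each letter → (letter + shift) mod 26:
  's' (18) + 18 = 10 → 'k'
  'h' (7) + 18 = 25 → 'z'
  'e' (4) + 18 = 22 → 'w'
  'l' (11) + 18 = 3 → 'd'
  'l' (11) + 18 = 3 → 'd'
Result = "kzwdd"


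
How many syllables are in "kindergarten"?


Word: "kindergarten"
Syllable breakdown: kin / der / gar / ten
Counting: 4 parts
= 4 syllables


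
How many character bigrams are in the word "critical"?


Word: "critical" (length 8)
Number of 2-grams = length - 2 + 1 = 8 - 2 + 1
= 7


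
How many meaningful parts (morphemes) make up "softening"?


Word: "softening"
Morphemes: soft + -en + -ing
Each morpheme carries meaning
= 3 morphemes


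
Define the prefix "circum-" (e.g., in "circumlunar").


Prefix: circum-
As in: circumlunar -> circum- + lunar
Meaning = around


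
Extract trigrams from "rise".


Word: "rise" (length 4)
Number of trigrams = 4 - 3 + 1 = 2
  Position 0: "ris"
  Position 1: "ise"
Trigrams = "ris", "ise"


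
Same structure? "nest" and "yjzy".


Pattern of "nest": [0, 1, 2, 3]
Pattern of "yjzy": [0, 1, 2, 0]
Patterns do not match
Same pattern = No


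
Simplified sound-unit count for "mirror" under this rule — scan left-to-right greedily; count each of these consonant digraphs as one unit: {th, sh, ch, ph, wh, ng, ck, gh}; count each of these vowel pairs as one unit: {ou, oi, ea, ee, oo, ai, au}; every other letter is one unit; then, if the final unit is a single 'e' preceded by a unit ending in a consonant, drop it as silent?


Word: "mirror" (6 letters)
Left-to-right scan:
  (1) 'm' (letter)
  (2) 'i' (letter)
  (3) 'r' (letter)
  (4) 'r' (letter)
  (5) 'o' (letter)
  (6) 'r' (letter)
Units from scan: 6
Sound units = 6 units


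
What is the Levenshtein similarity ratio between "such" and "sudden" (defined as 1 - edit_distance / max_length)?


Word 1: "such" (length 4)
Word 2: "sudden" (length 6)
One optimal edit sequence:
  1. keep 's'
  2. keep 'u'
  3. insert 'd'  (+1)
  4. insert 'd'  (+1)
  5. substitute 'c' -> 'e'  (+1)
  6. substitute 'h' -> 'n'  (+1)
Edit distance = 4
Max length = max(4, 6) = 6
Similarity = 1 - 4/6
= 0.3333


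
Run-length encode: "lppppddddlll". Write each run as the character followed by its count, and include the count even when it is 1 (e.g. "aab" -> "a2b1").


String: "lppppddddlll"
Scanning for consecutive runs:
  'l' x 1
  'p' x 4
  'd' x 4
  'l' x 3
RLE = "l1p4d4l3"


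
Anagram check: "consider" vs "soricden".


Word 1: "consider" → sorted: cdeinors
Word 2: "soricden" → sorted: cdeinors
Same letters? cdeinors == cdeinors
Anagram = Yes


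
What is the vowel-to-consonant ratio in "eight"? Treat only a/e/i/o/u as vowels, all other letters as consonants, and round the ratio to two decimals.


Word: "eight"
Vowels (a,e,i,o,u): 2
Consonants: 3
Ratio = 2/3
= 0.67


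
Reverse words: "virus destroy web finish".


Original: "virus destroy web finish"
Words (1..n): virus | destroy | web | finish
Reversed (n..1): finish | web | destroy | virus
Result = "finish web destroy virus"


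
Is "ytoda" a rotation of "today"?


Word: "today", Candidate: "ytoda"
Method: check if candidate is substring of word+word
"todaytoday" contains "ytoda"? Yes
Is rotation = Yes
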